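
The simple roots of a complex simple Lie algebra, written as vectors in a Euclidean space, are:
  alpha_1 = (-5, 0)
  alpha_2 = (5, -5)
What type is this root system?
Compute the Cartan integers a_ij = 2(alpha_i, alpha_j)/(alpha_j, alpha_j); the resulting 2x2 Cartan matrix is
[[2, -1], [-2, 2]].
The roots have two lengths (squared-length ratio 2:1); the short ones are alpha_{1}. The associated Dynkin diagram is a chain of 2 nodes with a double edge at one end; the terminal node there is the unique short simple root (B_2), so the type is B_2 (the algebra so(5)).

B_2 (so(5))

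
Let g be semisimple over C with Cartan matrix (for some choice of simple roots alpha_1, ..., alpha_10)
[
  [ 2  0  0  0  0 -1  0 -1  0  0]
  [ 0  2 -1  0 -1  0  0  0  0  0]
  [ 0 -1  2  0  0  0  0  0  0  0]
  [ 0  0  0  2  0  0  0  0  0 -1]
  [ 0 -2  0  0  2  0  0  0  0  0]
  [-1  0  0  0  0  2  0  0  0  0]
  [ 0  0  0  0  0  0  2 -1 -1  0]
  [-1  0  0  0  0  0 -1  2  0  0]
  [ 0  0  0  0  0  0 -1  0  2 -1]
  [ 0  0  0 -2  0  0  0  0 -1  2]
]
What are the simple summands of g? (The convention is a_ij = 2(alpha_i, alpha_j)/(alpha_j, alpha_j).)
The diagram associated to this matrix has two connected components: the simple roots {alpha_1, alpha_4, alpha_6, alpha_7, alpha_8, alpha_9, alpha_10} form a chain of 7 nodes with a double edge at one end; the terminal node there is the unique short simple root (B_7), and {alpha_2, alpha_3, alpha_5} form a chain of 3 nodes with a double edge at one end; the terminal node there is the unique long simple root (C_3). A semisimple Lie algebra decomposes uniquely as the direct sum of simple ideals, one per connected component of its Dynkin diagram, so g ≅ B_7 ⊕ C_3 (dimension 105 + 21 = 126).

B7 ⊕ C3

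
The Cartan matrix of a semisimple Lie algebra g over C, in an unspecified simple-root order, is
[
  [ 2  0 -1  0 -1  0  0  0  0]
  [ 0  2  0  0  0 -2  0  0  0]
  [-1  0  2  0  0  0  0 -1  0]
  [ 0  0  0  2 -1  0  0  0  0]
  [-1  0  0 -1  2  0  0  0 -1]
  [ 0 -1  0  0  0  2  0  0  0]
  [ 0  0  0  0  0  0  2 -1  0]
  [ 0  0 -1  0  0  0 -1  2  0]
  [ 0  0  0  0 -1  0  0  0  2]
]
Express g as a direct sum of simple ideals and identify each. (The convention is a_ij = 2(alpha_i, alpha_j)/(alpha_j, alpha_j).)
B2 ⊕ D7

The diagram associated to this matrix has two connected components: the simple roots {alpha_2, alpha_6} form a chain of 2 nodes with a double edge at one end; the terminal node there is the unique short simple root (B_2), and {alpha_1, alpha_3, alpha_4, alpha_5, alpha_7, alpha_8, alpha_9} form a chain of 5 nodes with a fork of two nodes at one end (D_7). A semisimple Lie algebra decomposes uniquely as the direct sum of simple ideals, one per connected component of its Dynkin diagram, so g ≅ B_2 ⊕ D_7 (dimension 10 + 91 = 101).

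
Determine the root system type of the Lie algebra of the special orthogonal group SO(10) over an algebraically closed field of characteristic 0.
This is so(10) with 10 even, which has dimension 10(10-1)/2 = 45 and rank 10/2 = 5. In the classification of classical Lie algebras, the orthogonal algebra so(2n) in an even number of variables has type D_n; here n = 5, so the Dynkin diagram is a chain of 3 nodes with a fork of two nodes at one end (D_5). Hence the type is D_5.

D_5 (so(10))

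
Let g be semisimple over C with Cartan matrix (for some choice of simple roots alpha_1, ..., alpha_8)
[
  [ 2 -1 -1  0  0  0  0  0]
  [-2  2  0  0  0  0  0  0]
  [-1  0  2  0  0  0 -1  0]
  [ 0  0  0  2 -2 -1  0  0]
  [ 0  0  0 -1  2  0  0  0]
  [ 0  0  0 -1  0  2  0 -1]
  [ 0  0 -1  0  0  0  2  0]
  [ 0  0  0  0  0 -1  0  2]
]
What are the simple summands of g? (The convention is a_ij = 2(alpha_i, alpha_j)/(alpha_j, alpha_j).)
B4 + C4

The diagram associated to this matrix has two connected components: the simple roots {alpha_4, alpha_5, alpha_6, alpha_8} form a chain of 4 nodes with a double edge at one end; the terminal node there is the unique short simple root (B_4), and {alpha_1, alpha_2, alpha_3, alpha_7} form a chain of 4 nodes with a double edge at one end; the terminal node there is the unique long simple root (C_4). A semisimple Lie algebra decomposes uniquely as the direct sum of simple ideals, one per connected component of its Dynkin diagram, so g ≅ B_4 ⊕ C_4 (dimension 36 + 36 = 72).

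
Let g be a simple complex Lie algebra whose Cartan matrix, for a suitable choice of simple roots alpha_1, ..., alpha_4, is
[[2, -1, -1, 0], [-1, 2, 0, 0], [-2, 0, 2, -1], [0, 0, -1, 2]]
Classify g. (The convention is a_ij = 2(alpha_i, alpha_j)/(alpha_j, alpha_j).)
The matrix has rank 4 with 2's on the diagonal. Reading the off-diagonal entries as Dynkin edges (a single edge where a_ij = a_ji = -1; a double or triple edge where a_ij * a_ji = 2 or 3), the diagram is a chain of 4 nodes with a double edge between the middle two (F_4). One simple-root ordering that puts it in standard form is (alpha_4, alpha_3, alpha_1, alpha_2). So the algebra is type F_4.

F_4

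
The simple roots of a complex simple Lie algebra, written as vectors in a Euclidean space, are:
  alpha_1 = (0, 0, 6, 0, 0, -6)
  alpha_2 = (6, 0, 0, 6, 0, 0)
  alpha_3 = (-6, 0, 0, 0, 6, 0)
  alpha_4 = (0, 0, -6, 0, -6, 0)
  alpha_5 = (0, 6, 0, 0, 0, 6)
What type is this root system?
A5

Compute the Cartan integers a_ij = 2(alpha_i, alpha_j)/(alpha_j, alpha_j); the resulting 5x5 Cartan matrix is
[[2, 0, 0, -1, -1], [0, 2, -1, 0, 0], [0, -1, 2, -1, 0], [-1, 0, -1, 2, 0], [-1, 0, 0, 0, 2]].
All simple roots have the same length, so the diagram is simply laced. The associated Dynkin diagram is a chain of 5 nodes with single edges (A_5), so the type is A_5 (the algebra sl(6)).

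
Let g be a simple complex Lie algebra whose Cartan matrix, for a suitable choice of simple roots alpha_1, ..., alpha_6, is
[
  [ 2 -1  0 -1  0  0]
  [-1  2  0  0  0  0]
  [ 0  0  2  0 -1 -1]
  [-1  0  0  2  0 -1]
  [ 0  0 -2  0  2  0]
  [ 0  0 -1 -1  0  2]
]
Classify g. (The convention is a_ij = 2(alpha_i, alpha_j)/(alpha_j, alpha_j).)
The matrix has rank 6 with 2's on the diagonal. Reading the off-diagonal entries as Dynkin edges (a single edge where a_ij = a_ji = -1; a double or triple edge where a_ij * a_ji = 2 or 3), the diagram is a chain of 6 nodes with a double edge at one end; the terminal node there is the unique long simple root (C_6). One simple-root ordering that puts it in standard form is (alpha_2, alpha_1, alpha_4, alpha_6, alpha_3, alpha_5). So the algebra is type C_6, i.e. sp(12).

C_6 (sp(12))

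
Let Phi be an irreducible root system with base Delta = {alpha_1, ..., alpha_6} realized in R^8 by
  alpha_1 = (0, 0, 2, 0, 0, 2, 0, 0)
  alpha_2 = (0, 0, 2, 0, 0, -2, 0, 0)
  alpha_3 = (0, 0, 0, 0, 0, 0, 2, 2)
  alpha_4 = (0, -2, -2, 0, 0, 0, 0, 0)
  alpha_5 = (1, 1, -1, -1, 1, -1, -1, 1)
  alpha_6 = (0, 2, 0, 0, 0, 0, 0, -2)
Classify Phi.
E6

Compute the Cartan integers a_ij = 2(alpha_i, alpha_j)/(alpha_j, alpha_j); the resulting 6x6 Cartan matrix is
[[2, 0, 0, -1, -1, 0], [0, 2, 0, -1, 0, 0], [0, 0, 2, 0, 0, -1], [-1, -1, 0, 2, 0, -1], [-1, 0, 0, 0, 2, 0], [0, 0, -1, -1, 0, 2]].
All simple roots have the same length, so the diagram is simply laced. The associated Dynkin diagram is a chain of 5 nodes with one extra node attached to the third node from one end (E_6), so the type is E_6.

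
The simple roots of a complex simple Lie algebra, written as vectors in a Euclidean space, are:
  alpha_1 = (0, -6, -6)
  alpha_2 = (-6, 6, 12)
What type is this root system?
G_2

Compute the Cartan integers a_ij = 2(alpha_i, alpha_j)/(alpha_j, alpha_j); the resulting 2x2 Cartan matrix is
[[2, -1], [-3, 2]].
The roots have two lengths (squared-length ratio 3:1); the short ones are alpha_{1}. The associated Dynkin diagram is two nodes joined by a triple edge (G_2), so the type is G_2.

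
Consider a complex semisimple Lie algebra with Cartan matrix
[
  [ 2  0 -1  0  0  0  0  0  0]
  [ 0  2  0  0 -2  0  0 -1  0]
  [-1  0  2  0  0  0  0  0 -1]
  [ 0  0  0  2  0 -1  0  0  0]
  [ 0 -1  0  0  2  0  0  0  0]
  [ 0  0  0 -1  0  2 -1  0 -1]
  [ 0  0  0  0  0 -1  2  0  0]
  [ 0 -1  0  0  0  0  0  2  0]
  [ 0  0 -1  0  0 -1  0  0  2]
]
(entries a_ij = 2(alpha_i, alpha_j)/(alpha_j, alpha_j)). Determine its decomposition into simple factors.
B_3 (so(7)) ⊕ D_6 (so(12))

The diagram associated to this matrix has two connected components: the simple roots {alpha_2, alpha_5, alpha_8} form a chain of 3 nodes with a double edge at one end; the terminal node there is the unique short simple root (B_3), and {alpha_1, alpha_3, alpha_4, alpha_6, alpha_7, alpha_9} form a chain of 4 nodes with a fork of two nodes at one end (D_6). A semisimple Lie algebra decomposes uniquely as the direct sum of simple ideals, one per connected component of its Dynkin diagram, so g ≅ B_3 ⊕ D_6 (dimension 21 + 66 = 87).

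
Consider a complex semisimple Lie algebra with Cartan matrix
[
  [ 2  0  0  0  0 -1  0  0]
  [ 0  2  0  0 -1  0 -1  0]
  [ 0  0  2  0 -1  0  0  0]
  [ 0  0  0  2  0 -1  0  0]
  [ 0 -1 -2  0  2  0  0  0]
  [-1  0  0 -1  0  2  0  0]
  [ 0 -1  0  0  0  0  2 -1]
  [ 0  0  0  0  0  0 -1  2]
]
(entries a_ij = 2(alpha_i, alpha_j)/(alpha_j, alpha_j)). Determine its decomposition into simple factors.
The diagram associated to this matrix has two connected components: the simple roots {alpha_1, alpha_4, alpha_6} form a chain of 3 nodes with single edges (A_3), and {alpha_2, alpha_3, alpha_5, alpha_7, alpha_8} form a chain of 5 nodes with a double edge at one end; the terminal node there is the unique short simple root (B_5). A semisimple Lie algebra decomposes uniquely as the direct sum of simple ideals, one per connected component of its Dynkin diagram, so g ≅ A_3 ⊕ B_5 (dimension 15 + 55 = 70).

A_3 + B_5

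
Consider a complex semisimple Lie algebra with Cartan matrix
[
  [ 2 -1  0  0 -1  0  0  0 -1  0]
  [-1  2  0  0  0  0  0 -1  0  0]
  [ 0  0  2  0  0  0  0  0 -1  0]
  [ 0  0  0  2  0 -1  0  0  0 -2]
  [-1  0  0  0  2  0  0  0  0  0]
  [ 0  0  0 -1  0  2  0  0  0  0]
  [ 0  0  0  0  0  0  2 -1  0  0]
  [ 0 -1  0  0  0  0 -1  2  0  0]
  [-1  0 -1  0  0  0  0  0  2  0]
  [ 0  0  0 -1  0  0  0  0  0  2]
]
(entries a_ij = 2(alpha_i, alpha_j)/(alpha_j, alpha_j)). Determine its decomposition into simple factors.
The diagram associated to this matrix has two connected components: the simple roots {alpha_4, alpha_6, alpha_10} form a chain of 3 nodes with a double edge at one end; the terminal node there is the unique short simple root (B_3), and {alpha_1, alpha_2, alpha_3, alpha_5, alpha_7, alpha_8, alpha_9} form a chain of 6 nodes with one extra node attached to the third node from one end (E_7). A semisimple Lie algebra decomposes uniquely as the direct sum of simple ideals, one per connected component of its Dynkin diagram, so g ≅ B_3 ⊕ E_7 (dimension 21 + 133 = 154).

type B_3 + type E_7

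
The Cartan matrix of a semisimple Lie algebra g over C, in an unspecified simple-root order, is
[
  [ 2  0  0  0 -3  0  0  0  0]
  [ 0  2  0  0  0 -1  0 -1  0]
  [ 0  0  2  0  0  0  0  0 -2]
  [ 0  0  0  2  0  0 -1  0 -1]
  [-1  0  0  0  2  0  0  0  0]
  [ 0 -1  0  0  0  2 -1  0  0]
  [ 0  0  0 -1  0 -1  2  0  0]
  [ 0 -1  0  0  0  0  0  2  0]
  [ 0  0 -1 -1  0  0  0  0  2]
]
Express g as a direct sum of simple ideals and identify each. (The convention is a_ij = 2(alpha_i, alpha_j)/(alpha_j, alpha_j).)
The diagram associated to this matrix has two connected components: the simple roots {alpha_2, alpha_3, alpha_4, alpha_6, alpha_7, alpha_8, alpha_9} form a chain of 7 nodes with a double edge at one end; the terminal node there is the unique long simple root (C_7), and {alpha_1, alpha_5} form two nodes joined by a triple edge (G_2). A semisimple Lie algebra decomposes uniquely as the direct sum of simple ideals, one per connected component of its Dynkin diagram, so g ≅ C_7 ⊕ G_2 (dimension 105 + 14 = 119).

C_7 ⊕ G_2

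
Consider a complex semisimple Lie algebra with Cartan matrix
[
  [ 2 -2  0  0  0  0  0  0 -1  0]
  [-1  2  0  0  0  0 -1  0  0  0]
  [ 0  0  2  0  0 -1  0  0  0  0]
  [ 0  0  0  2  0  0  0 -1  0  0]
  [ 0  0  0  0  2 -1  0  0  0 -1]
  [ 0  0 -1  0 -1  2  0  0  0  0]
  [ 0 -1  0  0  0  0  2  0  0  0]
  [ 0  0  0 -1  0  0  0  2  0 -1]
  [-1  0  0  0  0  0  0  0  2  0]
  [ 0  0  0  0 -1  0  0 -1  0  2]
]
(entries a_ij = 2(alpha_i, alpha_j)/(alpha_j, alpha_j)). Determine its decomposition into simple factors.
The diagram associated to this matrix has two connected components: the simple roots {alpha_3, alpha_4, alpha_5, alpha_6, alpha_8, alpha_10} form a chain of 6 nodes with single edges (A_6), and {alpha_1, alpha_2, alpha_7, alpha_9} form a chain of 4 nodes with a double edge between the middle two (F_4). A semisimple Lie algebra decomposes uniquely as the direct sum of simple ideals, one per connected component of its Dynkin diagram, so g ≅ A_6 ⊕ F_4 (dimension 48 + 52 = 100).

A_6 ⊕ F_4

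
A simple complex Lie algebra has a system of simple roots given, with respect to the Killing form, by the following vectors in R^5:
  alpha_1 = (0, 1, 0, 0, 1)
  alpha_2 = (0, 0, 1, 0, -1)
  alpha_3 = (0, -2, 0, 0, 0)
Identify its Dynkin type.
C_3 (sp(6))

Compute the Cartan integers a_ij = 2(alpha_i, alpha_j)/(alpha_j, alpha_j); the resulting 3x3 Cartan matrix is
[[2, -1, -1], [-1, 2, 0], [-2, 0, 2]].
The roots have two lengths (squared-length ratio 2:1); the short ones are alpha_{1,2}. The associated Dynkin diagram is a chain of 3 nodes with a double edge at one end; the terminal node there is the unique long simple root (C_3), so the type is C_3 (the algebra sp(6)).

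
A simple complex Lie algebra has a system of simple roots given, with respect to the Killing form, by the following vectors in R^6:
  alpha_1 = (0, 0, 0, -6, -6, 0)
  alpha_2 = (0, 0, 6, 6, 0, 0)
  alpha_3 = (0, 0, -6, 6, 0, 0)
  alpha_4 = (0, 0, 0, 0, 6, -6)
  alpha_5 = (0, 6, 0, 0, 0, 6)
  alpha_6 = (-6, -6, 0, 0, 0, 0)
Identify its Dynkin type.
type D_6

Compute the Cartan integers a_ij = 2(alpha_i, alpha_j)/(alpha_j, alpha_j); the resulting 6x6 Cartan matrix is
[[2, -1, -1, -1, 0, 0], [-1, 2, 0, 0, 0, 0], [-1, 0, 2, 0, 0, 0], [-1, 0, 0, 2, -1, 0], [0, 0, 0, -1, 2, -1], [0, 0, 0, 0, -1, 2]].
All simple roots have the same length, so the diagram is simply laced. The associated Dynkin diagram is a chain of 4 nodes with a fork of two nodes at one end (D_6), so the type is D_6 (the algebra so(12)).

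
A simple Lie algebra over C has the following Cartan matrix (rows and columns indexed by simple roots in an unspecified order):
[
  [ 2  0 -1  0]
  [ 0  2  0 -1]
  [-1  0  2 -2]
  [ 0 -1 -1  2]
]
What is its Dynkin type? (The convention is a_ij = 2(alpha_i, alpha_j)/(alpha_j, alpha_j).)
F_4

The matrix has rank 4 with 2's on the diagonal. Reading the off-diagonal entries as Dynkin edges (a single edge where a_ij = a_ji = -1; a double or triple edge where a_ij * a_ji = 2 or 3), the diagram is a chain of 4 nodes with a double edge between the middle two (F_4). One simple-root ordering that puts it in standard form is (alpha_1, alpha_3, alpha_4, alpha_2). So the algebra is type F_4.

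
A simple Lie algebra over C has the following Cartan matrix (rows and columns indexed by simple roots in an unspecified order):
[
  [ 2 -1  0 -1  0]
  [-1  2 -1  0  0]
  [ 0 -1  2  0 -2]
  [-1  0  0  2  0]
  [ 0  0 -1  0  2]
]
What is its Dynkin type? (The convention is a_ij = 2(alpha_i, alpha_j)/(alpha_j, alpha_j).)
The matrix has rank 5 with 2's on the diagonal. Reading the off-diagonal entries as Dynkin edges (a single edge where a_ij = a_ji = -1; a double or triple edge where a_ij * a_ji = 2 or 3), the diagram is a chain of 5 nodes with a double edge at one end; the terminal node there is the unique short simple root (B_5). One simple-root ordering that puts it in standard form is (alpha_4, alpha_1, alpha_2, alpha_3, alpha_5). So the algebra is type B_5, i.e. so(11).

B_5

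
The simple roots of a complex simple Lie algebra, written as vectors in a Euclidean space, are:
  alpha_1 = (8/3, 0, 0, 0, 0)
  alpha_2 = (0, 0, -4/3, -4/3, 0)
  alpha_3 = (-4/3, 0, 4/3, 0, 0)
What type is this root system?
C3

Compute the Cartan integers a_ij = 2(alpha_i, alpha_j)/(alpha_j, alpha_j); the resulting 3x3 Cartan matrix is
[[2, 0, -2], [0, 2, -1], [-1, -1, 2]].
The roots have two lengths (squared-length ratio 2:1); the short ones are alpha_{2,3}. The associated Dynkin diagram is a chain of 3 nodes with a double edge at one end; the terminal node there is the unique long simple root (C_3), so the type is C_3 (the algebra sp(6)).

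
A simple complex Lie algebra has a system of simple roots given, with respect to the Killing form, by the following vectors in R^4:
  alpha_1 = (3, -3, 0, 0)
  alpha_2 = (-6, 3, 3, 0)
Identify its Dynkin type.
Compute the Cartan integers a_ij = 2(alpha_i, alpha_j)/(alpha_j, alpha_j); the resulting 2x2 Cartan matrix is
[[2, -1], [-3, 2]].
The roots have two lengths (squared-length ratio 3:1); the short ones are alpha_{1}. The associated Dynkin diagram is two nodes joined by a triple edge (G_2), so the type is G_2.

G_2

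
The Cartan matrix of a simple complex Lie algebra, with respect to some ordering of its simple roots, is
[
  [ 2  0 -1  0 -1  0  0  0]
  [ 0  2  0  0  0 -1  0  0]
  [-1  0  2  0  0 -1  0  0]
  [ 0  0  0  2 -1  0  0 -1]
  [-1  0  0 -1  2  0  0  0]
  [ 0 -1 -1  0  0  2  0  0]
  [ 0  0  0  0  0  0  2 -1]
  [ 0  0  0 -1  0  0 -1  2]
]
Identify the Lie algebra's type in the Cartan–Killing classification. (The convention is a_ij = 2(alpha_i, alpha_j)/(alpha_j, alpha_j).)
type A_8

The matrix has rank 8 with 2's on the diagonal. Reading the off-diagonal entries as Dynkin edges (a single edge where a_ij = a_ji = -1; a double or triple edge where a_ij * a_ji = 2 or 3), the diagram is a chain of 8 nodes with single edges (A_8). One simple-root ordering that puts it in standard form is (alpha_2, alpha_6, alpha_3, alpha_1, alpha_5, alpha_4, alpha_8, alpha_7). So the algebra is type A_8, i.e. sl(9).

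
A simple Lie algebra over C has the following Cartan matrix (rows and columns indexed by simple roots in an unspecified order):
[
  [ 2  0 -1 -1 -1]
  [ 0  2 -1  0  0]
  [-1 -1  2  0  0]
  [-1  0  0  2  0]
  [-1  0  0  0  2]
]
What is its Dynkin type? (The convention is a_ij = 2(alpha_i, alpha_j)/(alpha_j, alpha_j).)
The matrix has rank 5 with 2's on the diagonal. Reading the off-diagonal entries as Dynkin edges (a single edge where a_ij = a_ji = -1; a double or triple edge where a_ij * a_ji = 2 or 3), the diagram is a chain of 3 nodes with a fork of two nodes at one end (D_5). One simple-root ordering that puts it in standard form is (alpha_2, alpha_3, alpha_1, alpha_5, alpha_4). So the algebra is type D_5, i.e. so(10).

D5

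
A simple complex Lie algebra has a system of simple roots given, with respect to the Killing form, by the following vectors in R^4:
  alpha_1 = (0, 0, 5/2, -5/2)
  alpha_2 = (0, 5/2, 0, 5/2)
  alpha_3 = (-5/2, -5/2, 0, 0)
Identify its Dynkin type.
Compute the Cartan integers a_ij = 2(alpha_i, alpha_j)/(alpha_j, alpha_j); the resulting 3x3 Cartan matrix is
[[2, -1, 0], [-1, 2, -1], [0, -1, 2]].
All simple roots have the same length, so the diagram is simply laced. The associated Dynkin diagram is a chain of 3 nodes with single edges (A_3), so the type is A_3 (the algebra sl(4)).

type A_3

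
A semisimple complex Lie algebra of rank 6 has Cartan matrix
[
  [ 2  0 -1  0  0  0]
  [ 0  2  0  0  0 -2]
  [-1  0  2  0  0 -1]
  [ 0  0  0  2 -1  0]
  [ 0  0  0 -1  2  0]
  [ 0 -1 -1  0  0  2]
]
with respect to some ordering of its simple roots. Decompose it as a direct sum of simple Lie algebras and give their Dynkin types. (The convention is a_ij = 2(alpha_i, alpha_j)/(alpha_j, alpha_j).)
The diagram associated to this matrix has two connected components: the simple roots {alpha_4, alpha_5} form a chain of 2 nodes with single edges (A_2), and {alpha_1, alpha_2, alpha_3, alpha_6} form a chain of 4 nodes with a double edge at one end; the terminal node there is the unique long simple root (C_4). A semisimple Lie algebra decomposes uniquely as the direct sum of simple ideals, one per connected component of its Dynkin diagram, so g ≅ A_2 ⊕ C_4 (dimension 8 + 36 = 44).

A2 + C4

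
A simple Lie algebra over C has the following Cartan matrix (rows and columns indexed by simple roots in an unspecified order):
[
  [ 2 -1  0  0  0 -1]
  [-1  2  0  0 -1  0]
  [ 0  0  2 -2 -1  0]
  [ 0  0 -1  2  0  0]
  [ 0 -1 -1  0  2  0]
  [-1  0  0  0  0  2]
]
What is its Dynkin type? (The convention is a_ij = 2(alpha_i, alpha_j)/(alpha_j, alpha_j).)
The matrix has rank 6 with 2's on the diagonal. Reading the off-diagonal entries as Dynkin edges (a single edge where a_ij = a_ji = -1; a double or triple edge where a_ij * a_ji = 2 or 3), the diagram is a chain of 6 nodes with a double edge at one end; the terminal node there is the unique short simple root (B_6). One simple-root ordering that puts it in standard form is (alpha_6, alpha_1, alpha_2, alpha_5, alpha_3, alpha_4). So the algebra is type B_6, i.e. so(13).

B6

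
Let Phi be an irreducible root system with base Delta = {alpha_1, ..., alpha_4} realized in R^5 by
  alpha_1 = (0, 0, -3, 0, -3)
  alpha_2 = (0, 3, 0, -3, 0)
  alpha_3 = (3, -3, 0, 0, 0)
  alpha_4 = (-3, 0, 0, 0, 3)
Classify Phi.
A4

Compute the Cartan integers a_ij = 2(alpha_i, alpha_j)/(alpha_j, alpha_j); the resulting 4x4 Cartan matrix is
[[2, 0, 0, -1], [0, 2, -1, 0], [0, -1, 2, -1], [-1, 0, -1, 2]].
All simple roots have the same length, so the diagram is simply laced. The associated Dynkin diagram is a chain of 4 nodes with single edges (A_4), so the type is A_4 (the algebra sl(5)).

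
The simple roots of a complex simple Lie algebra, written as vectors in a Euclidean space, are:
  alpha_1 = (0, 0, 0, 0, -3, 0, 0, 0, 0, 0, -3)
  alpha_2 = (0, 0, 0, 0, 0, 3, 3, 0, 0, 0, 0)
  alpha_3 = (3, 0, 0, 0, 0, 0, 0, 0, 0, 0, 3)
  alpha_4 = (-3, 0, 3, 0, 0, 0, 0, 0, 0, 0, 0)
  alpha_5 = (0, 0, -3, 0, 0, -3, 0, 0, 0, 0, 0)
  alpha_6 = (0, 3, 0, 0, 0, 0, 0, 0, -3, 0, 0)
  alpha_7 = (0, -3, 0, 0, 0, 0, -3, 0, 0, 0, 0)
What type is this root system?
type A_7

Compute the Cartan integers a_ij = 2(alpha_i, alpha_j)/(alpha_j, alpha_j); the resulting 7x7 Cartan matrix is
[[2, 0, -1, 0, 0, 0, 0], [0, 2, 0, 0, -1, 0, -1], [-1, 0, 2, -1, 0, 0, 0], [0, 0, -1, 2, -1, 0, 0], [0, -1, 0, -1, 2, 0, 0], [0, 0, 0, 0, 0, 2, -1], [0, -1, 0, 0, 0, -1, 2]].
All simple roots have the same length, so the diagram is simply laced. The associated Dynkin diagram is a chain of 7 nodes with single edges (A_7), so the type is A_7 (the algebra sl(8)).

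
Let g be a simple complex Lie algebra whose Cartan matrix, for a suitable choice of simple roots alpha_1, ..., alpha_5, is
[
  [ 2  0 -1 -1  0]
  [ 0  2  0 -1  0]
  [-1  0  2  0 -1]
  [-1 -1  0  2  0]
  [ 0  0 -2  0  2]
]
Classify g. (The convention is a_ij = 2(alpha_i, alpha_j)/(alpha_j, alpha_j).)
The matrix has rank 5 with 2's on the diagonal. Reading the off-diagonal entries as Dynkin edges (a single edge where a_ij = a_ji = -1; a double or triple edge where a_ij * a_ji = 2 or 3), the diagram is a chain of 5 nodes with a double edge at one end; the terminal node there is the unique long simple root (C_5). One simple-root ordering that puts it in standard form is (alpha_2, alpha_4, alpha_1, alpha_3, alpha_5). So the algebra is type C_5, i.e. sp(10).

C_5 (sp(10))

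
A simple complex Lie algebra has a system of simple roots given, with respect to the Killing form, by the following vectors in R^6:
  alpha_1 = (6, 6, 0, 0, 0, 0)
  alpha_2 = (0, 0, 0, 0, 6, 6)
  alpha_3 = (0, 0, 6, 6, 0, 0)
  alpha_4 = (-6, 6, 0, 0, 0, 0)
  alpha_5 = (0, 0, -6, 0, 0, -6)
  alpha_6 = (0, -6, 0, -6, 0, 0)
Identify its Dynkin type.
D6

Compute the Cartan integers a_ij = 2(alpha_i, alpha_j)/(alpha_j, alpha_j); the resulting 6x6 Cartan matrix is
[[2, 0, 0, 0, 0, -1], [0, 2, 0, 0, -1, 0], [0, 0, 2, 0, -1, -1], [0, 0, 0, 2, 0, -1], [0, -1, -1, 0, 2, 0], [-1, 0, -1, -1, 0, 2]].
All simple roots have the same length, so the diagram is simply laced. The associated Dynkin diagram is a chain of 4 nodes with a fork of two nodes at one end (D_6), so the type is D_6 (the algebra so(12)).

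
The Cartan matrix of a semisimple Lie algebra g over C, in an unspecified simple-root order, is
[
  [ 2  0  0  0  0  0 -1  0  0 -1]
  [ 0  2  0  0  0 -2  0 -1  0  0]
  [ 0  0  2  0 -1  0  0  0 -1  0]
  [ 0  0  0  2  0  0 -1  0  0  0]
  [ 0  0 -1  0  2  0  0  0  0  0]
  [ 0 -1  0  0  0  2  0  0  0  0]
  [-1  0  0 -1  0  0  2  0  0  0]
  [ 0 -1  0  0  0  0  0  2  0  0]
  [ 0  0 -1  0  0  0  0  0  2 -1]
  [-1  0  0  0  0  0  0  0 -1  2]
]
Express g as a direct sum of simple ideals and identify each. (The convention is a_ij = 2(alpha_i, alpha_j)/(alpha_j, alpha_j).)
The diagram associated to this matrix has two connected components: the simple roots {alpha_1, alpha_3, alpha_4, alpha_5, alpha_7, alpha_9, alpha_10} form a chain of 7 nodes with single edges (A_7), and {alpha_2, alpha_6, alpha_8} form a chain of 3 nodes with a double edge at one end; the terminal node there is the unique short simple root (B_3). A semisimple Lie algebra decomposes uniquely as the direct sum of simple ideals, one per connected component of its Dynkin diagram, so g ≅ A_7 ⊕ B_3 (dimension 63 + 21 = 84).

A_7 (sl(8)) + B_3 (so(7))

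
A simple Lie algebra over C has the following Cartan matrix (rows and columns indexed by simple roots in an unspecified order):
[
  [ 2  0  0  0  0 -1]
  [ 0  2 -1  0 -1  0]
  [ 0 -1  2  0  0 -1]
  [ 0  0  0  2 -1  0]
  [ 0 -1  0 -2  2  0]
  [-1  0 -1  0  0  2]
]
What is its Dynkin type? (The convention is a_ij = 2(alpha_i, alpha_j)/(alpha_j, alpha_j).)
The matrix has rank 6 with 2's on the diagonal. Reading the off-diagonal entries as Dynkin edges (a single edge where a_ij = a_ji = -1; a double or triple edge where a_ij * a_ji = 2 or 3), the diagram is a chain of 6 nodes with a double edge at one end; the terminal node there is the unique short simple root (B_6). One simple-root ordering that puts it in standard form is (alpha_1, alpha_6, alpha_3, alpha_2, alpha_5, alpha_4). So the algebra is type B_6, i.e. so(13).

type B_6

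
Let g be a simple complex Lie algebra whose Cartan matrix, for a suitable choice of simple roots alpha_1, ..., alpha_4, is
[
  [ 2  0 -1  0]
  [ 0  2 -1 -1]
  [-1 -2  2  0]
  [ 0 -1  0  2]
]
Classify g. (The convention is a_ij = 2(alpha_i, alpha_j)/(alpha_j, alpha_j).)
F_4

The matrix has rank 4 with 2's on the diagonal. Reading the off-diagonal entries as Dynkin edges (a single edge where a_ij = a_ji = -1; a double or triple edge where a_ij * a_ji = 2 or 3), the diagram is a chain of 4 nodes with a double edge between the middle two (F_4). One simple-root ordering that puts it in standard form is (alpha_1, alpha_3, alpha_2, alpha_4). So the algebra is type F_4.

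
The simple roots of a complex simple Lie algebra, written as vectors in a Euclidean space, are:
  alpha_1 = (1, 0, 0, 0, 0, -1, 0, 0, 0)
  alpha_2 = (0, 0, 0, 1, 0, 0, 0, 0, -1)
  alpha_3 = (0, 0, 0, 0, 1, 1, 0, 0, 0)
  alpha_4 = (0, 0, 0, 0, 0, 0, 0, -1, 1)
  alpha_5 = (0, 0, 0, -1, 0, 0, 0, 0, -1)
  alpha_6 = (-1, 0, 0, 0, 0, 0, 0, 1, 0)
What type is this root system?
D_6

Compute the Cartan integers a_ij = 2(alpha_i, alpha_j)/(alpha_j, alpha_j); the resulting 6x6 Cartan matrix is
[[2, 0, -1, 0, 0, -1], [0, 2, 0, -1, 0, 0], [-1, 0, 2, 0, 0, 0], [0, -1, 0, 2, -1, -1], [0, 0, 0, -1, 2, 0], [-1, 0, 0, -1, 0, 2]].
All simple roots have the same length, so the diagram is simply laced. The associated Dynkin diagram is a chain of 4 nodes with a fork of two nodes at one end (D_6), so the type is D_6 (the algebra so(12)).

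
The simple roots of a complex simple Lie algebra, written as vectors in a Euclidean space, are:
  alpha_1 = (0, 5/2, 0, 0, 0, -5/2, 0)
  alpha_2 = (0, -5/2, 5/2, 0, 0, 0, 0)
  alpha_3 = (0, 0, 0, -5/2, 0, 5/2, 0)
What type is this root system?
Compute the Cartan integers a_ij = 2(alpha_i, alpha_j)/(alpha_j, alpha_j); the resulting 3x3 Cartan matrix is
[[2, -1, -1], [-1, 2, 0], [-1, 0, 2]].
All simple roots have the same length, so the diagram is simply laced. The associated Dynkin diagram is a chain of 3 nodes with single edges (A_3), so the type is A_3 (the algebra sl(4)).

type A_3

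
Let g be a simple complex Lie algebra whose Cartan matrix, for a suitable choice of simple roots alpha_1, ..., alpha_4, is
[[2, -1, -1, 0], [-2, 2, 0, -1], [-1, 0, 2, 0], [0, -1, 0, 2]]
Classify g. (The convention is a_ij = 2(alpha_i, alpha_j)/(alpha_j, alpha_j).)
F_4

The matrix has rank 4 with 2's on the diagonal. Reading the off-diagonal entries as Dynkin edges (a single edge where a_ij = a_ji = -1; a double or triple edge where a_ij * a_ji = 2 or 3), the diagram is a chain of 4 nodes with a double edge between the middle two (F_4). One simple-root ordering that puts it in standard form is (alpha_4, alpha_2, alpha_1, alpha_3). So the algebra is type F_4.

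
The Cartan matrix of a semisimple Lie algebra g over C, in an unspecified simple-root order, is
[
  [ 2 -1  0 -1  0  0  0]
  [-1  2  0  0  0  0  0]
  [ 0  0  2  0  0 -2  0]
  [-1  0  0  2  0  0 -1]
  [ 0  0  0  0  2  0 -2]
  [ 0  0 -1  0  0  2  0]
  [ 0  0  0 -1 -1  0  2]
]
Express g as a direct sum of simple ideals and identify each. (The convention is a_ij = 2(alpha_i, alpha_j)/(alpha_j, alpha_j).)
type B_2 ⊕ type C_5

The diagram associated to this matrix has two connected components: the simple roots {alpha_3, alpha_6} form a chain of 2 nodes with a double edge at one end; the terminal node there is the unique short simple root (B_2), and {alpha_1, alpha_2, alpha_4, alpha_5, alpha_7} form a chain of 5 nodes with a double edge at one end; the terminal node there is the unique long simple root (C_5). A semisimple Lie algebra decomposes uniquely as the direct sum of simple ideals, one per connected component of its Dynkin diagram, so g ≅ B_2 ⊕ C_5 (dimension 10 + 55 = 65).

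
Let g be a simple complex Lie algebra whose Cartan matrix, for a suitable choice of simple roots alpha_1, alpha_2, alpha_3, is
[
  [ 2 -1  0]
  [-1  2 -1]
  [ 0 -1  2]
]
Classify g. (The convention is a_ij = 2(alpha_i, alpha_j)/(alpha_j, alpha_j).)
type A_3

The matrix has rank 3 with 2's on the diagonal. Reading the off-diagonal entries as Dynkin edges (a single edge where a_ij = a_ji = -1; a double or triple edge where a_ij * a_ji = 2 or 3), the diagram is a chain of 3 nodes with single edges (A_3). One simple-root ordering that puts it in standard form is (alpha_3, alpha_2, alpha_1). So the algebra is type A_3, i.e. sl(4).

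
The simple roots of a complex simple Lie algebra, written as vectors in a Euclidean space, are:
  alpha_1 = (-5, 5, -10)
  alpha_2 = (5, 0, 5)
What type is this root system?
type G_2

Compute the Cartan integers a_ij = 2(alpha_i, alpha_j)/(alpha_j, alpha_j); the resulting 2x2 Cartan matrix is
[[2, -3], [-1, 2]].
The roots have two lengths (squared-length ratio 3:1); the short ones are alpha_{2}. The associated Dynkin diagram is two nodes joined by a triple edge (G_2), so the type is G_2.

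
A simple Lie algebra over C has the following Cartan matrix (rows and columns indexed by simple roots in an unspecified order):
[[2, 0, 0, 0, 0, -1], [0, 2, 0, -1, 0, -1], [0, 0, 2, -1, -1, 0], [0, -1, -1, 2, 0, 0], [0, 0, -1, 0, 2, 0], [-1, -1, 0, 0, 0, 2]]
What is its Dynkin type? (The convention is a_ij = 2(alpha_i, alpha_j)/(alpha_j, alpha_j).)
The matrix has rank 6 with 2's on the diagonal. Reading the off-diagonal entries as Dynkin edges (a single edge where a_ij = a_ji = -1; a double or triple edge where a_ij * a_ji = 2 or 3), the diagram is a chain of 6 nodes with single edges (A_6). One simple-root ordering that puts it in standard form is (alpha_5, alpha_3, alpha_4, alpha_2, alpha_6, alpha_1). So the algebra is type A_6, i.e. sl(7).

type A_6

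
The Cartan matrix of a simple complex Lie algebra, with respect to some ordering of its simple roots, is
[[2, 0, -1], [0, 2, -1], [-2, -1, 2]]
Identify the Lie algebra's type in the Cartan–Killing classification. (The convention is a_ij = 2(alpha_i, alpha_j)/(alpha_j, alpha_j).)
type B_3

The matrix has rank 3 with 2's on the diagonal. Reading the off-diagonal entries as Dynkin edges (a single edge where a_ij = a_ji = -1; a double or triple edge where a_ij * a_ji = 2 or 3), the diagram is a chain of 3 nodes with a double edge at one end; the terminal node there is the unique short simple root (B_3). One simple-root ordering that puts it in standard form is (alpha_2, alpha_3, alpha_1). So the algebra is type B_3, i.e. so(7).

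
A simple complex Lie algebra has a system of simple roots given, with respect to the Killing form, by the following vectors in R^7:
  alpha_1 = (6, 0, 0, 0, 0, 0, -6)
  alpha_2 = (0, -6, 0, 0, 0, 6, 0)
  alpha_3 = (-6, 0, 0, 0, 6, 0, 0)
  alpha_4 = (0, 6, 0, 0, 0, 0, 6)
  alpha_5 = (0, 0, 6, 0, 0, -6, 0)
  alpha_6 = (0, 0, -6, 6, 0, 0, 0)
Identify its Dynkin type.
type A_6

Compute the Cartan integers a_ij = 2(alpha_i, alpha_j)/(alpha_j, alpha_j); the resulting 6x6 Cartan matrix is
[[2, 0, -1, -1, 0, 0], [0, 2, 0, -1, -1, 0], [-1, 0, 2, 0, 0, 0], [-1, -1, 0, 2, 0, 0], [0, -1, 0, 0, 2, -1], [0, 0, 0, 0, -1, 2]].
All simple roots have the same length, so the diagram is simply laced. The associated Dynkin diagram is a chain of 6 nodes with single edges (A_6), so the type is A_6 (the algebra sl(7)).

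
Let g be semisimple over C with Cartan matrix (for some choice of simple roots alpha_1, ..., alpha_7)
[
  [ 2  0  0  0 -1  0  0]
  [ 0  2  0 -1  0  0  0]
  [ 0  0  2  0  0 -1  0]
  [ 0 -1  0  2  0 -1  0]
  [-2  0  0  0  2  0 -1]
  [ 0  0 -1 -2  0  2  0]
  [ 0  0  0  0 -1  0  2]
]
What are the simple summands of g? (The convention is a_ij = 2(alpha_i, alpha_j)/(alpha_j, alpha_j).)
The diagram associated to this matrix has two connected components: the simple roots {alpha_1, alpha_5, alpha_7} form a chain of 3 nodes with a double edge at one end; the terminal node there is the unique short simple root (B_3), and {alpha_2, alpha_3, alpha_4, alpha_6} form a chain of 4 nodes with a double edge between the middle two (F_4). A semisimple Lie algebra decomposes uniquely as the direct sum of simple ideals, one per connected component of its Dynkin diagram, so g ≅ B_3 ⊕ F_4 (dimension 21 + 52 = 73).

B_3 (so(7)) ⊕ F_4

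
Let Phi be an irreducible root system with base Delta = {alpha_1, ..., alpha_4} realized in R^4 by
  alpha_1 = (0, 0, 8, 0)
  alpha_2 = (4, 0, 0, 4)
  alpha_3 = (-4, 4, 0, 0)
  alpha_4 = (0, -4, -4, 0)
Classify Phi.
Compute the Cartan integers a_ij = 2(alpha_i, alpha_j)/(alpha_j, alpha_j); the resulting 4x4 Cartan matrix is
[[2, 0, 0, -2], [0, 2, -1, 0], [0, -1, 2, -1], [-1, 0, -1, 2]].
The roots have two lengths (squared-length ratio 2:1); the short ones are alpha_{2,3,4}. The associated Dynkin diagram is a chain of 4 nodes with a double edge at one end; the terminal node there is the unique long simple root (C_4), so the type is C_4 (the algebra sp(8)).

C_4 (sp(8))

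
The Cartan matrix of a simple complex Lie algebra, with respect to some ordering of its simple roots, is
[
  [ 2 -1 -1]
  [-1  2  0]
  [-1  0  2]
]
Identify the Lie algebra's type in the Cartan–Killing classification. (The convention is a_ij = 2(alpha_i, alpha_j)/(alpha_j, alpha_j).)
A_3

The matrix has rank 3 with 2's on the diagonal. Reading the off-diagonal entries as Dynkin edges (a single edge where a_ij = a_ji = -1; a double or triple edge where a_ij * a_ji = 2 or 3), the diagram is a chain of 3 nodes with single edges (A_3). One simple-root ordering that puts it in standard form is (alpha_2, alpha_1, alpha_3). So the algebra is type A_3, i.e. sl(4).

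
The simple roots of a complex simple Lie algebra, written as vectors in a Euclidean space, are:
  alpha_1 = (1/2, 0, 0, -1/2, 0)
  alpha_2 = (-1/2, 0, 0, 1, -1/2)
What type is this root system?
type G_2

Compute the Cartan integers a_ij = 2(alpha_i, alpha_j)/(alpha_j, alpha_j); the resulting 2x2 Cartan matrix is
[[2, -1], [-3, 2]].
The roots have two lengths (squared-length ratio 3:1); the short ones are alpha_{1}. The associated Dynkin diagram is two nodes joined by a triple edge (G_2), so the type is G_2.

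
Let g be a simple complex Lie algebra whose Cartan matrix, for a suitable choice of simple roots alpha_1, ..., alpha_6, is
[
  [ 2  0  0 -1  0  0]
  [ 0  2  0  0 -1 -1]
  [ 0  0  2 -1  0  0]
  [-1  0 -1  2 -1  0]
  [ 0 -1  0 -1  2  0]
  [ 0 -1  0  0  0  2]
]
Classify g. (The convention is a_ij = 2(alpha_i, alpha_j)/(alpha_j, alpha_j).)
D_6 (so(12))

The matrix has rank 6 with 2's on the diagonal. Reading the off-diagonal entries as Dynkin edges (a single edge where a_ij = a_ji = -1; a double or triple edge where a_ij * a_ji = 2 or 3), the diagram is a chain of 4 nodes with a fork of two nodes at one end (D_6). One simple-root ordering that puts it in standard form is (alpha_6, alpha_2, alpha_5, alpha_4, alpha_3, alpha_1). So the algebra is type D_6, i.e. so(12).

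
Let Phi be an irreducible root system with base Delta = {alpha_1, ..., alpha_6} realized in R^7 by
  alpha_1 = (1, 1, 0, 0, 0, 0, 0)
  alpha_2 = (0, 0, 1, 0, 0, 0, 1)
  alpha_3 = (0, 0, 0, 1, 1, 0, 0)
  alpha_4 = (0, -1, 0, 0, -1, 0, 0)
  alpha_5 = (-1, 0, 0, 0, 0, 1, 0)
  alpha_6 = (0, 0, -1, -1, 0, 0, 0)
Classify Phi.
A_6 (sl(7))

Compute the Cartan integers a_ij = 2(alpha_i, alpha_j)/(alpha_j, alpha_j); the resulting 6x6 Cartan matrix is
[[2, 0, 0, -1, -1, 0], [0, 2, 0, 0, 0, -1], [0, 0, 2, -1, 0, -1], [-1, 0, -1, 2, 0, 0], [-1, 0, 0, 0, 2, 0], [0, -1, -1, 0, 0, 2]].
All simple roots have the same length, so the diagram is simply laced. The associated Dynkin diagram is a chain of 6 nodes with single edges (A_6), so the type is A_6 (the algebra sl(7)).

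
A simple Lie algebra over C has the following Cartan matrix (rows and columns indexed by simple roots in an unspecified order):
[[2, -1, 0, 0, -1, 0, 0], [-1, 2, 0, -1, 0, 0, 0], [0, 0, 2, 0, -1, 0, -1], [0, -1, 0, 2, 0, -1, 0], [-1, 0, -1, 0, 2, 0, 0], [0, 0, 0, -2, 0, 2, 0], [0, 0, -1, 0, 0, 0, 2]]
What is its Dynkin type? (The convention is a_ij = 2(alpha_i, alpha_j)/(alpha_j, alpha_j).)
C_7 (sp(14))

The matrix has rank 7 with 2's on the diagonal. Reading the off-diagonal entries as Dynkin edges (a single edge where a_ij = a_ji = -1; a double or triple edge where a_ij * a_ji = 2 or 3), the diagram is a chain of 7 nodes with a double edge at one end; the terminal node there is the unique long simple root (C_7). One simple-root ordering that puts it in standard form is (alpha_7, alpha_3, alpha_5, alpha_1, alpha_2, alpha_4, alpha_6). So the algebra is type C_7, i.e. sp(14).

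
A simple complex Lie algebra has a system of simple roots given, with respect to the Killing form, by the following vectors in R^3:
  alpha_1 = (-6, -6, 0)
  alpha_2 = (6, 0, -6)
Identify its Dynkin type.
type A_2

Compute the Cartan integers a_ij = 2(alpha_i, alpha_j)/(alpha_j, alpha_j); the resulting 2x2 Cartan matrix is
[[2, -1], [-1, 2]].
All simple roots have the same length, so the diagram is simply laced. The associated Dynkin diagram is a chain of 2 nodes with single edges (A_2), so the type is A_2 (the algebra sl(3)).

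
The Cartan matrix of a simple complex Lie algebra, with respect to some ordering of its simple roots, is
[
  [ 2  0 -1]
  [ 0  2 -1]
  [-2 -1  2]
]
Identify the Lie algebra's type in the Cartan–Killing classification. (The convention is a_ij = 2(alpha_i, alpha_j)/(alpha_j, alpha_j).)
The matrix has rank 3 with 2's on the diagonal. Reading the off-diagonal entries as Dynkin edges (a single edge where a_ij = a_ji = -1; a double or triple edge where a_ij * a_ji = 2 or 3), the diagram is a chain of 3 nodes with a double edge at one end; the terminal node there is the unique short simple root (B_3). One simple-root ordering that puts it in standard form is (alpha_2, alpha_3, alpha_1). So the algebra is type B_3, i.e. so(7).

B_3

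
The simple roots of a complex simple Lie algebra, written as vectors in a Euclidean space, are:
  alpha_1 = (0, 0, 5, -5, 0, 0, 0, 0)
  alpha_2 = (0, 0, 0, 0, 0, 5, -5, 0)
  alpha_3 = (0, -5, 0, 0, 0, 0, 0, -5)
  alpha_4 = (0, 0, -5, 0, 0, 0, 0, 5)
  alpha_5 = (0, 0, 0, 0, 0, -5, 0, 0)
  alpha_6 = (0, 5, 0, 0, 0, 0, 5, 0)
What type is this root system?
B_6 (so(13))

Compute the Cartan integers a_ij = 2(alpha_i, alpha_j)/(alpha_j, alpha_j); the resulting 6x6 Cartan matrix is
[[2, 0, 0, -1, 0, 0], [0, 2, 0, 0, -2, -1], [0, 0, 2, -1, 0, -1], [-1, 0, -1, 2, 0, 0], [0, -1, 0, 0, 2, 0], [0, -1, -1, 0, 0, 2]].
The roots have two lengths (squared-length ratio 2:1); the short ones are alpha_{5}. The associated Dynkin diagram is a chain of 6 nodes with a double edge at one end; the terminal node there is the unique short simple root (B_6), so the type is B_6 (the algebra so(13)).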